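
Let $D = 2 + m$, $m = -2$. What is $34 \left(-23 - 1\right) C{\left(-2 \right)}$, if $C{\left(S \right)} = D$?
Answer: $0$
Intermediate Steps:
$D = 0$ ($D = 2 - 2 = 0$)
$C{\left(S \right)} = 0$
$34 \left(-23 - 1\right) C{\left(-2 \right)} = 34 \left(-23 - 1\right) 0 = 34 \left(-24\right) 0 = \left(-816\right) 0 = 0$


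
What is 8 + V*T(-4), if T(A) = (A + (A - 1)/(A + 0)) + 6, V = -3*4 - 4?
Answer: -44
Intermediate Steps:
V = -16 (V = -12 - 4 = -16)
T(A) = 6 + A + (-1 + A)/A (T(A) = (A + (-1 + A)/A) + 6 = 6 + A + (-1 + A)/A)
8 + V*T(-4) = 8 - 16*(7 - 4 - 1/(-4)) = 8 - 16*(7 - 4 - 1*(-¼)) = 8 - 16*(7 - 4 + ¼) = 8 - 16*13/4 = 8 - 52 = -44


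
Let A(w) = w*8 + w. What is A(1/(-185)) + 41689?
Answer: 7712456/185 ≈ 41689.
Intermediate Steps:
A(w) = 9*w (A(w) = 8*w + w = 9*w)
A(1/(-185)) + 41689 = 9/(-185) + 41689 = 9*(-1/185) + 41689 = -9/185 + 41689 = 7712456/185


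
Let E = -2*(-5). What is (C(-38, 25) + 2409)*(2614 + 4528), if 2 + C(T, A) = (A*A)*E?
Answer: 61828294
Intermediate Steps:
E = 10
C(T, A) = -2 + 10*A² (C(T, A) = -2 + (A*A)*10 = -2 + A²*10 = -2 + 10*A²)
(C(-38, 25) + 2409)*(2614 + 4528) = ((-2 + 10*25²) + 2409)*(2614 + 4528) = ((-2 + 10*625) + 2409)*7142 = ((-2 + 6250) + 2409)*7142 = (6248 + 2409)*7142 = 8657*7142 = 61828294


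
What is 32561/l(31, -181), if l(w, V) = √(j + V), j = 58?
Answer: -32561*I*√123/123 ≈ -2935.9*I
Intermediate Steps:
l(w, V) = √(58 + V)
32561/l(31, -181) = 32561/(√(58 - 181)) = 32561/(√(-123)) = 32561/((I*√123)) = 32561*(-I*√123/123) = -32561*I*√123/123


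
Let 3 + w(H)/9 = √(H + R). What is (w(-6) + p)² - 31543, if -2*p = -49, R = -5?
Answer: -129711/4 - 45*I*√11 ≈ -32428.0 - 149.25*I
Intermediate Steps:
p = 49/2 (p = -½*(-49) = 49/2 ≈ 24.500)
w(H) = -27 + 9*√(-5 + H) (w(H) = -27 + 9*√(H - 5) = -27 + 9*√(-5 + H))
(w(-6) + p)² - 31543 = ((-27 + 9*√(-5 - 6)) + 49/2)² - 31543 = ((-27 + 9*√(-11)) + 49/2)² - 31543 = ((-27 + 9*(I*√11)) + 49/2)² - 31543 = ((-27 + 9*I*√11) + 49/2)² - 31543 = (-5/2 + 9*I*√11)² - 31543 = -31543 + (-5/2 + 9*I*√11)²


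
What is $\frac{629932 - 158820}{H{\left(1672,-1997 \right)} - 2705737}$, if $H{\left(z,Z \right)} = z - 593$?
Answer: $- \frac{235556}{1352329} \approx -0.17419$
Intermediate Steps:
$H{\left(z,Z \right)} = -593 + z$
$\frac{629932 - 158820}{H{\left(1672,-1997 \right)} - 2705737} = \frac{629932 - 158820}{\left(-593 + 1672\right) - 2705737} = \frac{471112}{1079 - 2705737} = \frac{471112}{-2704658} = 471112 \left(- \frac{1}{2704658}\right) = - \frac{235556}{1352329}$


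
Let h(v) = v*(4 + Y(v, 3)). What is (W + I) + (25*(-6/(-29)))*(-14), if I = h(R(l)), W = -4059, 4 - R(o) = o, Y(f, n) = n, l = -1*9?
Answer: -117172/29 ≈ -4040.4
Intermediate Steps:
l = -9
R(o) = 4 - o
h(v) = 7*v (h(v) = v*(4 + 3) = v*7 = 7*v)
I = 91 (I = 7*(4 - 1*(-9)) = 7*(4 + 9) = 7*13 = 91)
(W + I) + (25*(-6/(-29)))*(-14) = (-4059 + 91) + (25*(-6/(-29)))*(-14) = -3968 + (25*(-6*(-1/29)))*(-14) = -3968 + (25*(6/29))*(-14) = -3968 + (150/29)*(-14) = -3968 - 2100/29 = -117172/29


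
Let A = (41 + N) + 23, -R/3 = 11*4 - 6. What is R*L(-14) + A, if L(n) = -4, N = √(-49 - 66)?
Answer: 520 + I*√115 ≈ 520.0 + 10.724*I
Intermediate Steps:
N = I*√115 (N = √(-115) = I*√115 ≈ 10.724*I)
R = -114 (R = -3*(11*4 - 6) = -3*(44 - 6) = -3*38 = -114)
A = 64 + I*√115 (A = (41 + I*√115) + 23 = 64 + I*√115 ≈ 64.0 + 10.724*I)
R*L(-14) + A = -114*(-4) + (64 + I*√115) = 456 + (64 + I*√115) = 520 + I*√115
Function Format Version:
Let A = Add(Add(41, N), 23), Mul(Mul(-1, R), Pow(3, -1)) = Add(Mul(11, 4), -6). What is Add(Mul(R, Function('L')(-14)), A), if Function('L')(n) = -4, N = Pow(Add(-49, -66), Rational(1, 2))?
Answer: Add(520, Mul(I, Pow(115, Rational(1, 2)))) ≈ Add(520.00, Mul(10.724, I))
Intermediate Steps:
N = Mul(I, Pow(115, Rational(1, 2))) (N = Pow(-115, Rational(1, 2)) = Mul(I, Pow(115, Rational(1, 2))) ≈ Mul(10.724, I))
R = -114 (R = Mul(-3, Add(Mul(11, 4), -6)) = Mul(-3, Add(44, -6)) = Mul(-3, 38) = -114)
A = Add(64, Mul(I, Pow(115, Rational(1, 2)))) (A = Add(Add(41, Mul(I, Pow(115, Rational(1, 2)))), 23) = Add(64, Mul(I, Pow(115, Rational(1, 2)))) ≈ Add(64.000, Mul(10.724, I)))
Add(Mul(R, Function('L')(-14)), A) = Add(Mul(-114, -4), Add(64, Mul(I, Pow(115, Rational(1, 2))))) = Add(456, Add(64, Mul(I, Pow(115, Rational(1, 2))))) = Add(520, Mul(I, Pow(115, Rational(1, 2))))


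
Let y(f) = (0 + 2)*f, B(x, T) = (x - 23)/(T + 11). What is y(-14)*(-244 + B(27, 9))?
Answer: 34132/5 ≈ 6826.4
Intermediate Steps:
B(x, T) = (-23 + x)/(11 + T)
y(f) = 2*f
y(-14)*(-244 + B(27, 9)) = (2*(-14))*(-244 + (-23 + 27)/(11 + 9)) = -28*(-244 + 4/20) = -28*(-244 + (1/20)*4) = -28*(-244 + ⅕) = -28*(-1219/5) = 34132/5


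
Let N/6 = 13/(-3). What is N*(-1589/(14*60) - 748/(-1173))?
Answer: 44993/1380 ≈ 32.604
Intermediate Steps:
N = -26 (N = 6*(13/(-3)) = 6*(13*(-⅓)) = 6*(-13/3) = -26)
N*(-1589/(14*60) - 748/(-1173)) = -26*(-1589/(14*60) - 748/(-1173)) = -26*(-1589/840 - 748*(-1/1173)) = -26*(-1589*1/840 + 44/69) = -26*(-227/120 + 44/69) = -26*(-3461/2760) = 44993/1380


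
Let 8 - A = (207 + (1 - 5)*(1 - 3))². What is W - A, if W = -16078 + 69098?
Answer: 99237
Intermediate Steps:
W = 53020
A = -46217 (A = 8 - (207 + (1 - 5)*(1 - 3))² = 8 - (207 - 4*(-2))² = 8 - (207 + 8)² = 8 - 1*215² = 8 - 1*46225 = 8 - 46225 = -46217)
W - A = 53020 - 1*(-46217) = 53020 + 46217 = 99237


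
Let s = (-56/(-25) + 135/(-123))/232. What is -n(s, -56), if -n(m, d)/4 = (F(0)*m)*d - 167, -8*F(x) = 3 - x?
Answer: -39688009/59450 ≈ -667.59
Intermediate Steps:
F(x) = -3/8 + x/8 (F(x) = -(3 - x)/8 = -3/8 + x/8)
s = 1171/237800 (s = (-56*(-1/25) + 135*(-1/123))*(1/232) = (56/25 - 45/41)*(1/232) = (1171/1025)*(1/232) = 1171/237800 ≈ 0.0049243)
n(m, d) = 668 + 3*d*m/2 (n(m, d) = -4*(((-3/8 + (1/8)*0)*m)*d - 167) = -4*(((-3/8 + 0)*m)*d - 167) = -4*((-3*m/8)*d - 167) = -4*(-3*d*m/8 - 167) = -4*(-167 - 3*d*m/8) = 668 + 3*d*m/2)
-n(s, -56) = -(668 + (3/2)*(-56)*(1171/237800)) = -(668 - 24591/59450) = -1*39688009/59450 = -39688009/59450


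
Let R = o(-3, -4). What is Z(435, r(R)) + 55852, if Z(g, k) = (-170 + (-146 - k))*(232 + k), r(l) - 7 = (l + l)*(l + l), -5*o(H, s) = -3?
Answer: -13847721/625 ≈ -22156.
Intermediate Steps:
o(H, s) = ⅗ (o(H, s) = -⅕*(-3) = ⅗)
R = ⅗ ≈ 0.60000
r(l) = 7 + 4*l² (r(l) = 7 + (l + l)*(l + l) = 7 + (2*l)*(2*l) = 7 + 4*l²)
Z(g, k) = (-316 - k)*(232 + k)
Z(435, r(R)) + 55852 = (-73312 - (7 + 4*(⅗)²)² - 548*(7 + 4*(⅗)²)) + 55852 = (-73312 - (7 + 4*(9/25))² - 548*(7 + 4*(9/25))) + 55852 = (-73312 - (7 + 36/25)² - 548*(7 + 36/25)) + 55852 = (-73312 - (211/25)² - 548*211/25) + 55852 = (-73312 - 1*44521/625 - 115628/25) + 55852 = (-73312 - 44521/625 - 115628/25) + 55852 = -48755221/625 + 55852 = -13847721/625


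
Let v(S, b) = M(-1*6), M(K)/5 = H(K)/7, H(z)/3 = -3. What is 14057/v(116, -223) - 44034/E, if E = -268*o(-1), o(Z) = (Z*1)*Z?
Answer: -12194701/6030 ≈ -2022.3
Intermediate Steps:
H(z) = -9 (H(z) = 3*(-3) = -9)
o(Z) = Z² (o(Z) = Z*Z = Z²)
E = -268 (E = -268*(-1)² = -268*1 = -268)
M(K) = -45/7 (M(K) = 5*(-9/7) = -45/7)
v(S, b) = -45/7
14057/v(116, -223) - 44034/E = 14057/(-45/7) - 44034/(-268) = 14057*(-7/45) - 44034*(-1/268) = -98399/45 + 22017/134 = -12194701/6030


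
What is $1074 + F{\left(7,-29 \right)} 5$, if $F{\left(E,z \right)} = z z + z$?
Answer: $5134$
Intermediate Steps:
$F{\left(E,z \right)} = z + z^{2}$ ($F{\left(E,z \right)} = z^{2} + z = z + z^{2}$)
$1074 + F{\left(7,-29 \right)} 5 = 1074 + - 29 \left(1 - 29\right) 5 = 1074 + \left(-29\right) \left(-28\right) 5 = 1074 + 812 \cdot 5 = 1074 + 4060 = 5134$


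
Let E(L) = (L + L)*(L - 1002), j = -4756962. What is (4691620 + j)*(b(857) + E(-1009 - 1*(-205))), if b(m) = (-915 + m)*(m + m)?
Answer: -183260525512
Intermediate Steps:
b(m) = 2*m*(-915 + m) (b(m) = (-915 + m)*(2*m) = 2*m*(-915 + m))
E(L) = 2*L*(-1002 + L) (E(L) = (2*L)*(-1002 + L) = 2*L*(-1002 + L))
(4691620 + j)*(b(857) + E(-1009 - 1*(-205))) = (4691620 - 4756962)*(2*857*(-915 + 857) + 2*(-1009 - 1*(-205))*(-1002 + (-1009 - 1*(-205)))) = -65342*(2*857*(-58) + 2*(-1009 + 205)*(-1002 + (-1009 + 205))) = -65342*(-99412 + 2*(-804)*(-1002 - 804)) = -65342*(-99412 + 2*(-804)*(-1806)) = -65342*(-99412 + 2904048) = -65342*2804636 = -183260525512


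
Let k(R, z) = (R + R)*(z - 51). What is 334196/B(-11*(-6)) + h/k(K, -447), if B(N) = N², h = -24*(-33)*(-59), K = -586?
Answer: 2029707848/26483391 ≈ 76.641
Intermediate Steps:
k(R, z) = 2*R*(-51 + z) (k(R, z) = (2*R)*(-51 + z) = 2*R*(-51 + z))
h = -46728 (h = 792*(-59) = -46728)
334196/B(-11*(-6)) + h/k(K, -447) = 334196/((-11*(-6))²) - 46728*(-1/(1172*(-51 - 447))) = 334196/(66²) - 46728/(2*(-586)*(-498)) = 334196/4356 - 46728/583656 = 334196*(1/4356) - 46728*1/583656 = 83549/1089 - 1947/24319 = 2029707848/26483391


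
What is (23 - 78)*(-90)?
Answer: 4950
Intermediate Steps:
(23 - 78)*(-90) = -55*(-90) = 4950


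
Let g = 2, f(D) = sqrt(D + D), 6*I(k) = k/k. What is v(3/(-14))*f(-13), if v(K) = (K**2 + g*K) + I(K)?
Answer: -127*I*sqrt(26)/588 ≈ -1.1013*I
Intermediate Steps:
I(k) = 1/6 (I(k) = (k/k)/6 = (1/6)*1 = 1/6)
f(D) = sqrt(2)*sqrt(D) (f(D) = sqrt(2*D) = sqrt(2)*sqrt(D))
v(K) = 1/6 + K**2 + 2*K (v(K) = (K**2 + 2*K) + 1/6 = 1/6 + K**2 + 2*K)
v(3/(-14))*f(-13) = (1/6 + (3/(-14))**2 + 2*(3/(-14)))*(sqrt(2)*sqrt(-13)) = (1/6 + (3*(-1/14))**2 + 2*(3*(-1/14)))*(sqrt(2)*(I*sqrt(13))) = (1/6 + (-3/14)**2 + 2*(-3/14))*(I*sqrt(26)) = (1/6 + 9/196 - 3/7)*(I*sqrt(26)) = -127*I*sqrt(26)/588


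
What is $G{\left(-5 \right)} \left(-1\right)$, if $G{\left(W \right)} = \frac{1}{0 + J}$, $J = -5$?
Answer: $\frac{1}{5} \approx 0.2$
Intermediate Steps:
$G{\left(W \right)} = - \frac{1}{5}$ ($G{\left(W \right)} = \frac{1}{0 - 5} = \frac{1}{-5} = - \frac{1}{5}$)
$G{\left(-5 \right)} \left(-1\right) = \left(- \frac{1}{5}\right) \left(-1\right) = \frac{1}{5}$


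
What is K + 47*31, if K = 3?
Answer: 1460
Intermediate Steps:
K + 47*31 = 3 + 47*31 = 3 + 1457 = 1460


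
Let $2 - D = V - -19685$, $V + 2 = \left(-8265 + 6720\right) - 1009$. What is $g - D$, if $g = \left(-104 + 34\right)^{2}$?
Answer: $22027$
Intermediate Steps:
$V = -2556$ ($V = -2 + \left(\left(-8265 + 6720\right) - 1009\right) = -2 - 2554 = -2556$)
$g = 4900$ ($g = \left(-70\right)^{2} = 4900$)
$D = -17127$ ($D = 2 - \left(-2556 - -19685\right) = 2 - \left(-2556 + 19685\right) = 2 - 17129 = -17127$)
$g - D = 4900 - -17127 = 4900 + 17127 = 22027$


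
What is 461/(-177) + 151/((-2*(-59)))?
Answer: -469/354 ≈ -1.3249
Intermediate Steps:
461/(-177) + 151/((-2*(-59))) = 461*(-1/177) + 151/118 = -461/177 + 151*(1/118) = -461/177 + 151/118 = -469/354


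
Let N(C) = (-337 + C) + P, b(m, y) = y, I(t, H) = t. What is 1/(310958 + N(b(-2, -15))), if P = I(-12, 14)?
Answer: 1/310594 ≈ 3.2196e-6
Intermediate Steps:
P = -12
N(C) = -349 + C (N(C) = (-337 + C) - 12 = -349 + C)
1/(310958 + N(b(-2, -15))) = 1/(310958 + (-349 - 15)) = 1/(310958 - 364) = 1/310594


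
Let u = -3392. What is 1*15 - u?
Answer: 3407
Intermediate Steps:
1*15 - u = 1*15 - 1*(-3392) = 15 + 3392 = 3407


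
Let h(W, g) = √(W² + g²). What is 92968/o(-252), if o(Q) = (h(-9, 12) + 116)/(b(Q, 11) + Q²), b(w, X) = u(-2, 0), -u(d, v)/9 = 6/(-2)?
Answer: 5906350008/131 ≈ 4.5087e+7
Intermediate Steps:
u(d, v) = 27 (u(d, v) = -54/(-2) = -54*(-1)/2 = -9*(-3) = 27)
b(w, X) = 27
o(Q) = 131/(27 + Q²) (o(Q) = (√((-9)² + 12²) + 116)/(27 + Q²) = (√(81 + 144) + 116)/(27 + Q²) = (√225 + 116)/(27 + Q²) = (15 + 116)/(27 + Q²) = 131/(27 + Q²))
92968/o(-252) = 92968/((131/(27 + (-252)²))) = 92968/((131/(27 + 63504))) = 92968/((131/63531)) = 92968/((131*(1/63531))) = 92968/(131/63531) = 92968*(63531/131) = 5906350008/131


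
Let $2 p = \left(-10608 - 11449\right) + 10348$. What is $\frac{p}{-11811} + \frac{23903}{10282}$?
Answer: $\frac{1077089}{381889} \approx 2.8204$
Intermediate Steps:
$p = - \frac{11709}{2}$ ($p = \frac{\left(-10608 - 11449\right) + 10348}{2} = \frac{-22057 + 10348}{2} = \frac{1}{2} \left(-11709\right) = - \frac{11709}{2} \approx -5854.5$)
$\frac{p}{-11811} + \frac{23903}{10282} = - \frac{11709}{2 \left(-11811\right)} + \frac{23903}{10282} = \left(- \frac{11709}{2}\right) \left(- \frac{1}{11811}\right) + 23903 \cdot \frac{1}{10282} = \frac{3903}{7874} + \frac{451}{194} = \frac{1077089}{381889}$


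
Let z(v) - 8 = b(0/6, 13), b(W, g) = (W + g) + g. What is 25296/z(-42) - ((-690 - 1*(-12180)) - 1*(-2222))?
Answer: -12968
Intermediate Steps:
b(W, g) = W + 2*g
z(v) = 34 (z(v) = 8 + (0/6 + 2*13) = 8 + (0*(⅙) + 26) = 8 + (0 + 26) = 8 + 26 = 34)
25296/z(-42) - ((-690 - 1*(-12180)) - 1*(-2222)) = 25296/34 - ((-690 - 1*(-12180)) - 1*(-2222)) = 25296*(1/34) - ((-690 + 12180) + 2222) = 744 - (11490 + 2222) = 744 - 1*13712 = 744 - 13712 = -12968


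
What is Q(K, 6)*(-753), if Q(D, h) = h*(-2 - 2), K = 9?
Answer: 18072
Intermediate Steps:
Q(D, h) = -4*h (Q(D, h) = h*(-4) = -4*h)
Q(K, 6)*(-753) = -4*6*(-753) = -24*(-753) = 18072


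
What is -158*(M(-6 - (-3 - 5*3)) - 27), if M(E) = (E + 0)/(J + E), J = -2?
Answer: 20382/5 ≈ 4076.4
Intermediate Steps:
M(E) = E/(-2 + E) (M(E) = (E + 0)/(-2 + E) = E/(-2 + E))
-158*(M(-6 - (-3 - 5*3)) - 27) = -158*((-6 - (-3 - 5*3))/(-2 + (-6 - (-3 - 5*3))) - 27) = -158*((-6 - (-3 - 15))/(-2 + (-6 - (-3 - 15))) - 27) = -158*((-6 - 1*(-18))/(-2 + (-6 - 1*(-18))) - 27) = -158*((-6 + 18)/(-2 + (-6 + 18)) - 27) = -158*(12/(-2 + 12) - 27) = -158*(12/10 - 27) = -158*(12*(1/10) - 27) = -158*(6/5 - 27) = -158*(-129/5) = 20382/5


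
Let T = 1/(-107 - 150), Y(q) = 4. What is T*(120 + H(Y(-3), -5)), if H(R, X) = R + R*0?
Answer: -124/257 ≈ -0.48249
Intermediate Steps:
H(R, X) = R (H(R, X) = R + 0 = R)
T = -1/257 (T = 1/(-257) = -1/257 ≈ -0.0038911)
T*(120 + H(Y(-3), -5)) = -(120 + 4)/257 = -1/257*124 = -124/257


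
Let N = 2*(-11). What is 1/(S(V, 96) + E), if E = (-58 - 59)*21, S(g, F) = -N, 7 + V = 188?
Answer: -1/2435 ≈ -0.00041068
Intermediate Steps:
N = -22
V = 181 (V = -7 + 188 = 181)
S(g, F) = 22 (S(g, F) = -1*(-22) = 22)
E = -2457 (E = -117*21 = -2457)
1/(S(V, 96) + E) = 1/(22 - 2457) = 1/(-2435) = -1/2435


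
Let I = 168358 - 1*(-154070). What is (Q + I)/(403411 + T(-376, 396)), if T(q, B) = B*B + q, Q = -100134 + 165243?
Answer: 129179/186617 ≈ 0.69221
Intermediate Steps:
I = 322428 (I = 168358 + 154070 = 322428)
Q = 65109
T(q, B) = q + B² (T(q, B) = B² + q = q + B²)
(Q + I)/(403411 + T(-376, 396)) = (65109 + 322428)/(403411 + (-376 + 396²)) = 387537/(403411 + (-376 + 156816)) = 387537/(403411 + 156440) = 387537/559851 = 387537*(1/559851) = 129179/186617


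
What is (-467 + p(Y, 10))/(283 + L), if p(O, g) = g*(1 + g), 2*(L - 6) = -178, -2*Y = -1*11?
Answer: -357/200 ≈ -1.7850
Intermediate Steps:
Y = 11/2 (Y = -(-1)*11/2 = -½*(-11) = 11/2 ≈ 5.5000)
L = -83 (L = 6 + (½)*(-178) = 6 - 89 = -83)
(-467 + p(Y, 10))/(283 + L) = (-467 + 10*(1 + 10))/(283 - 83) = (-467 + 10*11)/200 = (-467 + 110)*(1/200) = -357*1/200 = -357/200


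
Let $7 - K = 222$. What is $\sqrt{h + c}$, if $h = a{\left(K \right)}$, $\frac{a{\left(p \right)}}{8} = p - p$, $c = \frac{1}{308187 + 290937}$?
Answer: $\frac{\sqrt{149781}}{299562} \approx 0.0012919$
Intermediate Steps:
$K = -215$ ($K = 7 - 222 = -215$)
$c = \frac{1}{599124} \approx 1.6691 \cdot 10^{-6}$
$a{\left(p \right)} = 0$ ($a{\left(p \right)} = 8 \left(p - p\right) = 8 \cdot 0 = 0$)
$h = 0$
$\sqrt{h + c} = \sqrt{0 + \frac{1}{599124}} = \sqrt{\frac{1}{599124}} = \frac{\sqrt{149781}}{299562}$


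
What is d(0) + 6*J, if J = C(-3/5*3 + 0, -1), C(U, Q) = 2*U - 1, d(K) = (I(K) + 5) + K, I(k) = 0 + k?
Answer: -113/5 ≈ -22.600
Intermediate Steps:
I(k) = k
d(K) = 5 + 2*K (d(K) = (K + 5) + K = (5 + K) + K = 5 + 2*K)
C(U, Q) = -1 + 2*U
J = -23/5 (J = -1 + 2*(-3/5*3 + 0) = -1 + 2*(-3*⅕*3 + 0) = -1 + 2*(-⅗*3 + 0) = -1 + 2*(-9/5 + 0) = -1 + 2*(-9/5) = -1 - 18/5 = -23/5 ≈ -4.6000)
d(0) + 6*J = (5 + 2*0) + 6*(-23/5) = (5 + 0) - 138/5 = 5 - 138/5 = -113/5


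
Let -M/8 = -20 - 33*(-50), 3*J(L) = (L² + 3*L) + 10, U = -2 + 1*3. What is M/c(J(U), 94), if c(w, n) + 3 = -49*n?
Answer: 13040/4609 ≈ 2.8292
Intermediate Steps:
U = 1 (U = -2 + 3 = 1)
J(L) = 10/3 + L + L²/3 (J(L) = ((L² + 3*L) + 10)/3 = (10 + L² + 3*L)/3 = 10/3 + L + L²/3)
M = -13040 (M = -8*(-20 - 33*(-50)) = -8*(-20 + 1650) = -8*1630 = -13040)
c(w, n) = -3 - 49*n
M/c(J(U), 94) = -13040/(-3 - 49*94) = -13040/(-3 - 4606) = -13040/(-4609) = -13040*(-1/4609) = 13040/4609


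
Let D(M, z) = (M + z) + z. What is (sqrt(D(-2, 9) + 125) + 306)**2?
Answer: (306 + sqrt(141))**2 ≈ 1.0104e+5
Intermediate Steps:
D(M, z) = M + 2*z
(sqrt(D(-2, 9) + 125) + 306)**2 = (sqrt((-2 + 2*9) + 125) + 306)**2 = (sqrt((-2 + 18) + 125) + 306)**2 = (sqrt(16 + 125) + 306)**2 = (sqrt(141) + 306)**2 = (306 + sqrt(141))**2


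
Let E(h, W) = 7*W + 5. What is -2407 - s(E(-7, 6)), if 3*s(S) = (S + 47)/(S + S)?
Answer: -7222/3 ≈ -2407.3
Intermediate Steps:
E(h, W) = 5 + 7*W
s(S) = (47 + S)/(6*S) (s(S) = ((S + 47)/(S + S))/3 = ((47 + S)/((2*S)))/3 = ((47 + S)*(1/(2*S)))/3 = ((47 + S)/(2*S))/3 = (47 + S)/(6*S))
-2407 - s(E(-7, 6)) = -2407 - (47 + (5 + 7*6))/(6*(5 + 7*6)) = -2407 - (47 + (5 + 42))/(6*(5 + 42)) = -2407 - (47 + 47)/(6*47) = -2407 - 94/(6*47) = -2407 - 1*⅓ = -2407 - ⅓ = -7222/3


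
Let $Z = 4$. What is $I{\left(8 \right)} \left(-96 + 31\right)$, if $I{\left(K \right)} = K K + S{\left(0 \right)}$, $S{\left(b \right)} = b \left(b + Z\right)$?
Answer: $-4160$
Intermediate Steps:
$S{\left(b \right)} = b \left(4 + b\right)$ ($S{\left(b \right)} = b \left(b + 4\right) = b \left(4 + b\right)$)
$I{\left(K \right)} = K^{2}$ ($I{\left(K \right)} = K K + 0 \left(4 + 0\right) = K^{2} + 0 \cdot 4 = K^{2} + 0 = K^{2}$)
$I{\left(8 \right)} \left(-96 + 31\right) = 8^{2} \left(-96 + 31\right) = 64 \left(-65\right) = -4160$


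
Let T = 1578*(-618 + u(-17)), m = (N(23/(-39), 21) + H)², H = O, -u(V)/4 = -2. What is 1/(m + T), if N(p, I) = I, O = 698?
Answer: -1/445619 ≈ -2.2441e-6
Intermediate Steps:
u(V) = 8 (u(V) = -4*(-2) = 8)
H = 698
m = 516961 (m = (21 + 698)² = 719² = 516961)
T = -962580 (T = 1578*(-618 + 8) = 1578*(-610) = -962580)
1/(m + T) = 1/(516961 - 962580) = 1/(-445619) = -1/445619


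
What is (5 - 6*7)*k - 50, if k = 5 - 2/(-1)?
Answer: -309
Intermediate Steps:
k = 7 (k = 5 - 2*(-1) = 5 + 2 = 7)
(5 - 6*7)*k - 50 = (5 - 6*7)*7 - 50 = (5 - 42)*7 - 50 = -37*7 - 50 = -259 - 50 = -309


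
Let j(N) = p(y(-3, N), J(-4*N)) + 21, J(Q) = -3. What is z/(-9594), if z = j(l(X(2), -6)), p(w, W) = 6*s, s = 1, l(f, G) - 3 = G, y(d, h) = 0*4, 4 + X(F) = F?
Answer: -3/1066 ≈ -0.0028143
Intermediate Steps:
X(F) = -4 + F
y(d, h) = 0
l(f, G) = 3 + G
p(w, W) = 6 (p(w, W) = 6*1 = 6)
j(N) = 27 (j(N) = 6 + 21 = 27)
z = 27
z/(-9594) = 27/(-9594) = 27*(-1/9594) = -3/1066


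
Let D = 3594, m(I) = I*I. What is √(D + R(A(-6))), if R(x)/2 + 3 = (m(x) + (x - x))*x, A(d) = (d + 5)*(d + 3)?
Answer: √3642 ≈ 60.349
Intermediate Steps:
A(d) = (3 + d)*(5 + d) (A(d) = (5 + d)*(3 + d) = (3 + d)*(5 + d))
m(I) = I²
R(x) = -6 + 2*x³ (R(x) = -6 + 2*((x² + (x - x))*x) = -6 + 2*((x² + 0)*x) = -6 + 2*(x²*x) = -6 + 2*x³)
√(D + R(A(-6))) = √(3594 + (-6 + 2*(15 + (-6)² + 8*(-6))³)) = √(3594 + (-6 + 2*(15 + 36 - 48)³)) = √(3594 + (-6 + 2*3³)) = √(3594 + (-6 + 2*27)) = √(3594 + (-6 + 54)) = √(3594 + 48) = √3642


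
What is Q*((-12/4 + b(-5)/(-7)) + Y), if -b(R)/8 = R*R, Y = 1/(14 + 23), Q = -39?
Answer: -258570/259 ≈ -998.34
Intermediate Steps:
Y = 1/37 ≈ 0.027027
b(R) = -8*R² (b(R) = -8*R*R = -8*R²)
Q*((-12/4 + b(-5)/(-7)) + Y) = -39*((-12/4 - 8*(-5)²/(-7)) + 1/37) = -39*((-12*¼ - 8*25*(-⅐)) + 1/37) = -39*((-3 - 200*(-⅐)) + 1/37) = -39*((-3 + 200/7) + 1/37) = -39*(179/7 + 1/37) = -39*6630/259 = -258570/259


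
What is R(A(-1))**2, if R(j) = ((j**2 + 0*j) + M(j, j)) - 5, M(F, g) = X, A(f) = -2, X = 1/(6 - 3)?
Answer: 4/9 ≈ 0.44444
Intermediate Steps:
X = 1/3 ≈ 0.33333
M(F, g) = 1/3
R(j) = -14/3 + j**2 (R(j) = ((j**2 + 0*j) + 1/3) - 5 = ((j**2 + 0) + 1/3) - 5 = (j**2 + 1/3) - 5 = (1/3 + j**2) - 5 = -14/3 + j**2)
R(A(-1))**2 = (-14/3 + (-2)**2)**2 = (-14/3 + 4)**2 = (-2/3)**2 = 4/9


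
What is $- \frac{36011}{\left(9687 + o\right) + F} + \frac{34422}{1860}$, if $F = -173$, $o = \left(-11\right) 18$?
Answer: $\frac{21141241}{1443980} \approx 14.641$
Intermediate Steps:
$o = -198$
$- \frac{36011}{\left(9687 + o\right) + F} + \frac{34422}{1860} = - \frac{36011}{\left(9687 - 198\right) - 173} + \frac{34422}{1860} = - \frac{36011}{9489 - 173} + 34422 \cdot \frac{1}{1860} = - \frac{36011}{9316} + \frac{5737}{310} = \frac{21141241}{1443980}$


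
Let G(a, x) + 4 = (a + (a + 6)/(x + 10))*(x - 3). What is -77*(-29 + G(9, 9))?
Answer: -37653/19 ≈ -1981.7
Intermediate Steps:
G(a, x) = -4 + (-3 + x)*(a + (6 + a)/(10 + x)) (G(a, x) = -4 + (a + (a + 6)/(x + 10))*(x - 3) = -4 + (a + (6 + a)/(10 + x))*(-3 + x) = -4 + (-3 + x)*(a + (6 + a)/(10 + x)))
-77*(-29 + G(9, 9)) = -77*(-29 + (-58 - 33*9 + 2*9 + 9*9² + 8*9*9)/(10 + 9)) = -77*(-29 + (-58 - 297 + 18 + 9*81 + 648)/19) = -77*(-29 + (-58 - 297 + 18 + 729 + 648)/19) = -77*(-29 + (1/19)*1040) = -77*(-29 + 1040/19) = -77*489/19 = -37653/19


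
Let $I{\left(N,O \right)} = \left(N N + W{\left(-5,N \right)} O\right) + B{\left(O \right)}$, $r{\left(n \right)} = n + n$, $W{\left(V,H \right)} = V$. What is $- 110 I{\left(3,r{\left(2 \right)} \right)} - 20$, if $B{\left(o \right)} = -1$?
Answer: $1300$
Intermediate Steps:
$r{\left(n \right)} = 2 n$
$I{\left(N,O \right)} = -1 + N^{2} - 5 O$ ($I{\left(N,O \right)} = \left(N N - 5 O\right) - 1 = \left(N^{2} - 5 O\right) - 1 = -1 + N^{2} - 5 O$)
$- 110 I{\left(3,r{\left(2 \right)} \right)} - 20 = - 110 \left(-1 + 3^{2} - 5 \cdot 2 \cdot 2\right) - 20 = - 110 \left(-1 + 9 - 20\right) - 20 = \left(-110\right) \left(-12\right) - 20 = 1320 - 20 = 1300$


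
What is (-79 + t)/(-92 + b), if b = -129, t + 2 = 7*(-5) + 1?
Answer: 115/221 ≈ 0.52036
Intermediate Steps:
t = -36 (t = -2 + (7*(-5) + 1) = -2 + (-35 + 1) = -2 - 34 = -36)
(-79 + t)/(-92 + b) = (-79 - 36)/(-92 - 129) = -115/(-221) = -115*(-1/221) = 115/221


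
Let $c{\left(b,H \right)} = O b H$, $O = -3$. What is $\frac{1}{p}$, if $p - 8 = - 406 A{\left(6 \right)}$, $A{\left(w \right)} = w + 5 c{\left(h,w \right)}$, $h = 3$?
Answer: $\frac{1}{107192} \approx 9.3291 \cdot 10^{-6}$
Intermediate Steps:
$c{\left(b,H \right)} = - 3 H b$ ($c{\left(b,H \right)} = - 3 b H = - 3 H b$)
$A{\left(w \right)} = - 44 w$ ($A{\left(w \right)} = w + 5 \left(\left(-3\right) w 3\right) = w + 5 \left(- 9 w\right) = w - 45 w = - 44 w$)
$p = 107192$ ($p = 8 - 406 \left(\left(-44\right) 6\right) = 8 - -107184 = 8 + 107184 = 107192$)
$\frac{1}{p} = \frac{1}{107192}$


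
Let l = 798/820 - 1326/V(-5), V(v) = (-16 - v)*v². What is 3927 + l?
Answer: 88684527/22550 ≈ 3932.8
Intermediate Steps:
V(v) = v²*(-16 - v)
l = 130677/22550 (l = 798/820 - 1326*1/(25*(-16 - 1*(-5))) = 798*(1/820) - 1326*1/(25*(-16 + 5)) = 399/410 - 1326/(25*(-11)) = 399/410 - 1326/(-275) = 399/410 - 1326*(-1/275) = 399/410 + 1326/275 = 130677/22550 ≈ 5.7950)
3927 + l = 3927 + 130677/22550 = 88684527/22550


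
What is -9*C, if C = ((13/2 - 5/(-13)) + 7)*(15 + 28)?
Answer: -139707/26 ≈ -5373.3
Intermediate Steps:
C = 15523/26 (C = ((13*(½) - 5*(-1/13)) + 7)*43 = ((13/2 + 5/13) + 7)*43 = (179/26 + 7)*43 = (361/26)*43 = 15523/26 ≈ 597.04)
-9*C = -9*15523/26 = -139707/26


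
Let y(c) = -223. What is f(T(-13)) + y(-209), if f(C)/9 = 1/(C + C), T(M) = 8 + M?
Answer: -2239/10 ≈ -223.90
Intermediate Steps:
f(C) = 9/(2*C) (f(C) = 9/(C + C) = 9/((2*C)) = 9*(1/(2*C)) = 9/(2*C))
f(T(-13)) + y(-209) = 9/(2*(8 - 13)) - 223 = (9/2)/(-5) - 223 = (9/2)*(-1/5) - 223 = -9/10 - 223 = -2239/10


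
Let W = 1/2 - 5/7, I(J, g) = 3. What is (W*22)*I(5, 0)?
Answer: -99/7 ≈ -14.143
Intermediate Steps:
W = -3/14 (W = 1*(1/2) - 5*1/7 = 1/2 - 5/7 = -3/14 ≈ -0.21429)
(W*22)*I(5, 0) = -3/14*22*3 = -33/7*3 = -99/7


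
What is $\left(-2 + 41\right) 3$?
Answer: $117$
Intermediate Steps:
$\left(-2 + 41\right) 3 = 39 \cdot 3 = 117$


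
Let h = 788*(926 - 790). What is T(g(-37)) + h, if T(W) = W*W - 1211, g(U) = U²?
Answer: 1980118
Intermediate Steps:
h = 107168 (h = 788*136 = 107168)
T(W) = -1211 + W² (T(W) = W² - 1211 = -1211 + W²)
T(g(-37)) + h = (-1211 + ((-37)²)²) + 107168 = (-1211 + 1369²) + 107168 = (-1211 + 1874161) + 107168 = 1872950 + 107168 = 1980118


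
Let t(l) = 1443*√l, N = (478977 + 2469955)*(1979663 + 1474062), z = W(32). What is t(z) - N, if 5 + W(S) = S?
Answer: -10184800171700 + 4329*√3 ≈ -1.0185e+13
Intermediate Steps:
W(S) = -5 + S
z = 27 (z = -5 + 32 = 27)
N = 10184800171700 (N = 2948932*3453725 = 10184800171700)
t(z) - N = 1443*√27 - 1*10184800171700 = 1443*(3*√3) - 10184800171700 = 4329*√3 - 10184800171700 = -10184800171700 + 4329*√3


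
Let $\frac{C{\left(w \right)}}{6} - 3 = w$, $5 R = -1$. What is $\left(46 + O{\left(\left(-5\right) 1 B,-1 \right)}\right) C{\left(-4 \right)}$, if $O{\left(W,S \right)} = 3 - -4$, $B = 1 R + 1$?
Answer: $-318$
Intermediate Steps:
$R = - \frac{1}{5}$ ($R = \frac{1}{5} \left(-1\right) = - \frac{1}{5} \approx -0.2$)
$B = \frac{4}{5}$ ($B = 1 \left(- \frac{1}{5}\right) + 1 = - \frac{1}{5} + 1 = \frac{4}{5} \approx 0.8$)
$C{\left(w \right)} = 18 + 6 w$
$O{\left(W,S \right)} = 7$ ($O{\left(W,S \right)} = 3 + 4 = 7$)
$\left(46 + O{\left(\left(-5\right) 1 B,-1 \right)}\right) C{\left(-4 \right)} = \left(46 + 7\right) \left(18 + 6 \left(-4\right)\right) = 53 \left(18 - 24\right) = 53 \left(-6\right) = -318$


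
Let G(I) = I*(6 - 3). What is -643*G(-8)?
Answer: 15432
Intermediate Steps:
G(I) = 3*I (G(I) = I*3 = 3*I)
-643*G(-8) = -1929*(-8) = -643*(-24) = 15432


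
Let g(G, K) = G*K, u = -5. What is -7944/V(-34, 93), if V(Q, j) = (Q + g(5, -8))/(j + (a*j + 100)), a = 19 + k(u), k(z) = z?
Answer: 5938140/37 ≈ 1.6049e+5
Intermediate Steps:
a = 14 (a = 19 - 5 = 14)
V(Q, j) = (-40 + Q)/(100 + 15*j) (V(Q, j) = (Q + 5*(-8))/(j + (14*j + 100)) = (Q - 40)/(j + (100 + 14*j)) = (-40 + Q)/(100 + 15*j))
-7944/V(-34, 93) = -7944*5*(20 + 3*93)/(-40 - 34) = -7944/((⅕)*(-74)/(20 + 279)) = -7944/((⅕)*(-74)/299) = -7944/((⅕)*(1/299)*(-74)) = -7944/(-74/1495) = -7944*(-1495/74) = 5938140/37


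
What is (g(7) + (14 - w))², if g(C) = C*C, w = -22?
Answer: 7225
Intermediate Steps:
g(C) = C²
(g(7) + (14 - w))² = (7² + (14 - 1*(-22)))² = (49 + (14 + 22))² = (49 + 36)² = 85² = 7225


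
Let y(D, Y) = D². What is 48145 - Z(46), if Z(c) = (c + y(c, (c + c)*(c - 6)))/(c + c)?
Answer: 96243/2 ≈ 48122.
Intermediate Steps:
Z(c) = (c + c²)/(2*c) (Z(c) = (c + c²)/(c + c) = (c + c²)/((2*c)) = (c + c²)*(1/(2*c)) = (c + c²)/(2*c))
48145 - Z(46) = 48145 - (½ + (½)*46) = 48145 - (½ + 23) = 48145 - 1*47/2 = 48145 - 47/2 = 96243/2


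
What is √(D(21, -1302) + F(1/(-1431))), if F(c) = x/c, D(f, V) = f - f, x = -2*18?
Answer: 18*√159 ≈ 226.97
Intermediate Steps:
x = -36
D(f, V) = 0
F(c) = -36/c
√(D(21, -1302) + F(1/(-1431))) = √(0 - 36/(1/(-1431))) = √(0 - 36/(-1/1431)) = √(0 - 36*(-1431)) = √(0 + 51516) = √51516 = 18*√159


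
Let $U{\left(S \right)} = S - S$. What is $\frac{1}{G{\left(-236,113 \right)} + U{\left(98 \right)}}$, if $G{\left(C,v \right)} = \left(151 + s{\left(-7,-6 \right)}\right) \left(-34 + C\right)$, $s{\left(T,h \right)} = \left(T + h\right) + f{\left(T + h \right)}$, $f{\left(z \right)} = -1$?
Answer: $- \frac{1}{36990} \approx -2.7034 \cdot 10^{-5}$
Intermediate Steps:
$s{\left(T,h \right)} = -1 + T + h$ ($s{\left(T,h \right)} = \left(T + h\right) - 1 = -1 + T + h$)
$U{\left(S \right)} = 0$
$G{\left(C,v \right)} = -4658 + 137 C$ ($G{\left(C,v \right)} = \left(151 - 14\right) \left(-34 + C\right) = 137 \left(-34 + C\right) = -4658 + 137 C$)
$\frac{1}{G{\left(-236,113 \right)} + U{\left(98 \right)}} = \frac{1}{\left(-4658 + 137 \left(-236\right)\right) + 0} = \frac{1}{\left(-4658 - 32332\right) + 0} = \frac{1}{-36990 + 0} = \frac{1}{-36990} = - \frac{1}{36990}$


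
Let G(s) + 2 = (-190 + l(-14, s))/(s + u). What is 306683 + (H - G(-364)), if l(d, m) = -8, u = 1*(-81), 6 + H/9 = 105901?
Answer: 560584102/445 ≈ 1.2597e+6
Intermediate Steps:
H = 953055 (H = -54 + 9*105901 = -54 + 953109 = 953055)
u = -81
G(s) = -2 - 198/(-81 + s) (G(s) = -2 + (-190 - 8)/(s - 81) = -2 - 198/(-81 + s))
306683 + (H - G(-364)) = 306683 + (953055 - 2*(-18 - 1*(-364))/(-81 - 364)) = 306683 + (953055 - 2*(-18 + 364)/(-445)) = 306683 + (953055 - 2*(-1)*346/445) = 306683 + (953055 - 1*(-692/445)) = 306683 + (953055 + 692/445) = 306683 + 424110167/445 = 560584102/445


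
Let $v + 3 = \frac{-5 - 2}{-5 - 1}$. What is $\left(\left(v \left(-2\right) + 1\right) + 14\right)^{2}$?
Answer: $\frac{3136}{9} \approx 348.44$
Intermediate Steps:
$v = - \frac{11}{6}$ ($v = -3 + \frac{-5 - 2}{-5 - 1} = -3 - \frac{7}{-6} = -3 - - \frac{7}{6} = -3 + \frac{7}{6} = - \frac{11}{6} \approx -1.8333$)
$\left(\left(v \left(-2\right) + 1\right) + 14\right)^{2} = \left(\left(\left(- \frac{11}{6}\right) \left(-2\right) + 1\right) + 14\right)^{2} = \left(\left(\frac{11}{3} + 1\right) + 14\right)^{2} = \left(\frac{14}{3} + 14\right)^{2} = \left(\frac{56}{3}\right)^{2} = \frac{3136}{9}$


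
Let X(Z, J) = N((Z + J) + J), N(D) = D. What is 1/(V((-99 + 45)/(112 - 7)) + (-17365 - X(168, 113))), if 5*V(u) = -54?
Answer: -5/88849 ≈ -5.6275e-5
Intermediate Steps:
V(u) = -54/5 (V(u) = (1/5)*(-54) = -54/5)
X(Z, J) = Z + 2*J (X(Z, J) = (Z + J) + J = (J + Z) + J = Z + 2*J)
1/(V((-99 + 45)/(112 - 7)) + (-17365 - X(168, 113))) = 1/(-54/5 + (-17365 - (168 + 2*113))) = 1/(-54/5 + (-17365 - (168 + 226))) = 1/(-54/5 + (-17365 - 1*394)) = 1/(-54/5 + (-17365 - 394)) = 1/(-54/5 - 17759) = 1/(-88849/5) = -5/88849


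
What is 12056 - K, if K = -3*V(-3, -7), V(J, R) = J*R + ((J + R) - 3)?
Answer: 12080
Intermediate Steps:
V(J, R) = -3 + J + R + J*R (V(J, R) = J*R + (-3 + J + R) = -3 + J + R + J*R)
K = -24 (K = -3*(-3 - 3 - 7 - 3*(-7)) = -3*(-3 - 3 - 7 + 21) = -3*8 = -24)
12056 - K = 12056 - 1*(-24) = 12056 + 24 = 12080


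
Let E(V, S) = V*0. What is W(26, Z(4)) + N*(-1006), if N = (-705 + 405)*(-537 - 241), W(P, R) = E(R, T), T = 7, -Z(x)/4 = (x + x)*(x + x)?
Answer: -234800400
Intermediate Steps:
Z(x) = -16*x**2 (Z(x) = -4*(x + x)*(x + x) = -4*2*x*2*x = -16*x**2)
E(V, S) = 0
W(P, R) = 0
N = 233400 (N = -300*(-778) = 233400)
W(26, Z(4)) + N*(-1006) = 0 + 233400*(-1006) = 0 - 234800400 = -234800400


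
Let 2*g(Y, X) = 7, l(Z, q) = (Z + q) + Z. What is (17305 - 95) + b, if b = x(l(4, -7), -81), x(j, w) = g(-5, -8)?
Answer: 34427/2 ≈ 17214.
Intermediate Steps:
l(Z, q) = q + 2*Z
g(Y, X) = 7/2 (g(Y, X) = (½)*7 = 7/2)
x(j, w) = 7/2
b = 7/2 ≈ 3.5000
(17305 - 95) + b = (17305 - 95) + 7/2 = 17210 + 7/2 = 34427/2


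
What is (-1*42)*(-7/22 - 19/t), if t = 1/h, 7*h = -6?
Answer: -7377/11 ≈ -670.64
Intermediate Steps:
h = -6/7 (h = (⅐)*(-6) = -6/7 ≈ -0.85714)
t = -7/6 (t = 1/(-6/7) = -7/6 ≈ -1.1667)
(-1*42)*(-7/22 - 19/t) = (-1*42)*(-7/22 - 19/(-7/6)) = -42*(-7*1/22 - 19*(-6/7)) = -42*(-7/22 + 114/7) = -42*2459/154 = -7377/11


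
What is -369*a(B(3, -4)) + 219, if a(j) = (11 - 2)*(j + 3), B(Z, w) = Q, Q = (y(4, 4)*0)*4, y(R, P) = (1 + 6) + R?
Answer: -9744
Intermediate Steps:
y(R, P) = 7 + R
Q = 0 (Q = ((7 + 4)*0)*4 = (11*0)*4 = 0*4 = 0)
B(Z, w) = 0
a(j) = 27 + 9*j (a(j) = 9*(3 + j) = 27 + 9*j)
-369*a(B(3, -4)) + 219 = -369*(27 + 9*0) + 219 = -369*(27 + 0) + 219 = -369*27 + 219 = -9963 + 219 = -9744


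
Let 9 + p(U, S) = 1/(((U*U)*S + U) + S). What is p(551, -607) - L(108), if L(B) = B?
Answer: -21561445972/184285863 ≈ -117.00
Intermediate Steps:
p(U, S) = -9 + 1/(S + U + S*U²) (p(U, S) = -9 + 1/(((U*U)*S + U) + S) = -9 + 1/((U²*S + U) + S) = -9 + 1/((S*U² + U) + S) = -9 + 1/((U + S*U²) + S) = -9 + 1/(S + U + S*U²))
p(551, -607) - L(108) = (1 - 9*(-607) - 9*551 - 9*(-607)*551²)/(-607 + 551 - 607*551²) - 1*108 = (1 + 5463 - 4959 - 9*(-607)*303601)/(-607 + 551 - 607*303601) - 108 = (1 + 5463 - 4959 + 1658572263)/(-607 + 551 - 184285807) - 108 = 1658572768/(-184285863) - 108 = -1/184285863*1658572768 - 108 = -1658572768/184285863 - 108 = -21561445972/184285863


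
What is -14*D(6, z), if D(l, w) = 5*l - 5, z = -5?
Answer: -350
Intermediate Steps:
D(l, w) = -5 + 5*l
-14*D(6, z) = -14*(-5 + 5*6) = -14*(-5 + 30) = -14*25 = -350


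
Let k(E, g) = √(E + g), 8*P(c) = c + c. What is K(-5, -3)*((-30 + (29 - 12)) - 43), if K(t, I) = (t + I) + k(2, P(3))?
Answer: 448 - 28*√11 ≈ 355.13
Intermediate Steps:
P(c) = c/4 (P(c) = (c + c)/8 = (2*c)/8 = c/4)
K(t, I) = I + t + √11/2 (K(t, I) = (t + I) + √(2 + (¼)*3) = (I + t) + √(2 + ¾) = (I + t) + √(11/4) = (I + t) + √11/2 = I + t + √11/2)
K(-5, -3)*((-30 + (29 - 12)) - 43) = (-3 - 5 + √11/2)*((-30 + (29 - 12)) - 43) = (-8 + √11/2)*((-30 + 17) - 43) = (-8 + √11/2)*(-13 - 43) = (-8 + √11/2)*(-56) = 448 - 28*√11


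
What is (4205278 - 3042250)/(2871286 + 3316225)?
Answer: 1163028/6187511 ≈ 0.18796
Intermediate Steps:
(4205278 - 3042250)/(2871286 + 3316225) = 1163028/6187511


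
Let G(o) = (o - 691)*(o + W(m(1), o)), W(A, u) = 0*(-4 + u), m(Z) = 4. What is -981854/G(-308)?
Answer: -490927/153846 ≈ -3.1910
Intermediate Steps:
W(A, u) = 0
G(o) = o*(-691 + o) (G(o) = (o - 691)*(o + 0) = (-691 + o)*o = o*(-691 + o))
-981854/G(-308) = -981854*(-1/(308*(-691 - 308))) = -981854/((-308*(-999))) = -981854/307692 = -981854*1/307692 = -490927/153846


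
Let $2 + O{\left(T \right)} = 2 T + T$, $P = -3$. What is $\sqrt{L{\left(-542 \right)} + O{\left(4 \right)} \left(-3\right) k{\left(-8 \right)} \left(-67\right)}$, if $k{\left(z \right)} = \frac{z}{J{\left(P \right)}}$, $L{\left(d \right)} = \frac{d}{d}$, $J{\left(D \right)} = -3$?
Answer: $\sqrt{5361} \approx 73.219$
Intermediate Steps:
$O{\left(T \right)} = -2 + 3 T$ ($O{\left(T \right)} = -2 + \left(2 T + T\right) = -2 + 3 T$)
$L{\left(d \right)} = 1$
$k{\left(z \right)} = - \frac{z}{3}$ ($k{\left(z \right)} = \frac{z}{-3} = z \left(- \frac{1}{3}\right) = - \frac{z}{3}$)
$\sqrt{L{\left(-542 \right)} + O{\left(4 \right)} \left(-3\right) k{\left(-8 \right)} \left(-67\right)} = \sqrt{1 + \left(-2 + 3 \cdot 4\right) \left(-3\right) \left(\left(- \frac{1}{3}\right) \left(-8\right)\right) \left(-67\right)} = \sqrt{1 + \left(-2 + 12\right) \left(-3\right) \frac{8}{3} \left(-67\right)} = \sqrt{1 + 10 \left(-3\right) \frac{8}{3} \left(-67\right)} = \sqrt{1 + \left(-30\right) \frac{8}{3} \left(-67\right)} = \sqrt{1 - -5360} = \sqrt{1 + 5360} = \sqrt{5361}$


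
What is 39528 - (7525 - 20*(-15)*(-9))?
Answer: 34703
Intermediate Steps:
39528 - (7525 - 20*(-15)*(-9)) = 39528 - (7525 + 300*(-9)) = 39528 - (7525 - 2700) = 39528 - 1*4825 = 39528 - 4825 = 34703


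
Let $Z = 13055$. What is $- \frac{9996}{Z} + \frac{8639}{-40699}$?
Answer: $- \frac{74229907}{75903635} \approx -0.97795$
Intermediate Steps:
$- \frac{9996}{Z} + \frac{8639}{-40699} = - \frac{9996}{13055} + \frac{8639}{-40699} = \left(-9996\right) \frac{1}{13055} + 8639 \left(- \frac{1}{40699}\right) = - \frac{1428}{1865} - \frac{8639}{40699} = - \frac{74229907}{75903635}$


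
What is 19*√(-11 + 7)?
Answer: 38*I ≈ 38.0*I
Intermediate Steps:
19*√(-11 + 7) = 19*√(-4) = 19*(2*I) = 38*I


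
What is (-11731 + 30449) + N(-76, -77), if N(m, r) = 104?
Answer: 18822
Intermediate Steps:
(-11731 + 30449) + N(-76, -77) = (-11731 + 30449) + 104 = 18718 + 104 = 18822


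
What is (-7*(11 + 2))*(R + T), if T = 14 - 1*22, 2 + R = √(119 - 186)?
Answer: 910 - 91*I*√67 ≈ 910.0 - 744.87*I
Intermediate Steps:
R = -2 + I*√67 (R = -2 + √(119 - 186) = -2 + √(-67) = -2 + I*√67 ≈ -2.0 + 8.1853*I)
T = -8 (T = 14 - 22 = -8)
(-7*(11 + 2))*(R + T) = (-7*(11 + 2))*((-2 + I*√67) - 8) = (-7*13)*(-10 + I*√67) = -91*(-10 + I*√67) = 910 - 91*I*√67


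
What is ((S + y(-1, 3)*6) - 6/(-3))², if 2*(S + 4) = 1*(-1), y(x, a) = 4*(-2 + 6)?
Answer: 34969/4 ≈ 8742.3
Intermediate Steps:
y(x, a) = 16 (y(x, a) = 4*4 = 16)
S = -9/2 (S = -4 + (1*(-1))/2 = -4 + (½)*(-1) = -4 - ½ = -9/2 ≈ -4.5000)
((S + y(-1, 3)*6) - 6/(-3))² = ((-9/2 + 16*6) - 6/(-3))² = ((-9/2 + 96) - 6*(-⅓))² = (183/2 + 2)² = (187/2)² = 34969/4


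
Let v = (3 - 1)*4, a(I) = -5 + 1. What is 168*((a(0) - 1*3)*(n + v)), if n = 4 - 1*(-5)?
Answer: -19992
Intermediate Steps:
a(I) = -4
n = 9 (n = 4 + 5 = 9)
v = 8 (v = 2*4 = 8)
168*((a(0) - 1*3)*(n + v)) = 168*((-4 - 1*3)*(9 + 8)) = 168*((-4 - 3)*17) = 168*(-7*17) = 168*(-119) = -19992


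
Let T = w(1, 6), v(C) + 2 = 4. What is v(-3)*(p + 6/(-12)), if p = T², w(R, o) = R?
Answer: 1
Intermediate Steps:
v(C) = 2 (v(C) = -2 + 4 = 2)
T = 1
p = 1 (p = 1² = 1)
v(-3)*(p + 6/(-12)) = 2*(1 + 6/(-12)) = 2*(1 + 6*(-1/12)) = 2*(1 - ½) = 2*(½) = 1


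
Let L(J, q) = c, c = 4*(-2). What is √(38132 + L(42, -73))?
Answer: 6*√1059 ≈ 195.25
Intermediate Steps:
c = -8
L(J, q) = -8
√(38132 + L(42, -73)) = √(38132 - 8) = √38124 = 6*√1059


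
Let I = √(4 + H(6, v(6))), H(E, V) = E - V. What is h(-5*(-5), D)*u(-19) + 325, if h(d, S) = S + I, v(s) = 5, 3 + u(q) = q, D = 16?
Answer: -27 - 22*√5 ≈ -76.193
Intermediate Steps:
u(q) = -3 + q
I = √5 (I = √(4 + (6 - 1*5)) = √(4 + (6 - 5)) = √(4 + 1) = √5 ≈ 2.2361)
h(d, S) = S + √5
h(-5*(-5), D)*u(-19) + 325 = (16 + √5)*(-3 - 19) + 325 = (16 + √5)*(-22) + 325 = (-352 - 22*√5) + 325 = -27 - 22*√5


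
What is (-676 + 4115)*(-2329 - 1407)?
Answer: -12848104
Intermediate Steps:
(-676 + 4115)*(-2329 - 1407) = 3439*(-3736) = -12848104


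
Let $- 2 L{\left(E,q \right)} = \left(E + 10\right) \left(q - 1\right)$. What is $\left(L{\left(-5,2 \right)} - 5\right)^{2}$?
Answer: $\frac{225}{4} \approx 56.25$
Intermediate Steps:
$L{\left(E,q \right)} = - \frac{\left(-1 + q\right) \left(10 + E\right)}{2}$ ($L{\left(E,q \right)} = - \frac{\left(E + 10\right) \left(q - 1\right)}{2} = - \frac{\left(10 + E\right) \left(-1 + q\right)}{2} = - \frac{\left(-1 + q\right) \left(10 + E\right)}{2}$)
$\left(L{\left(-5,2 \right)} - 5\right)^{2} = \left(\left(5 + \frac{1}{2} \left(-5\right) - 10 - \left(- \frac{5}{2}\right) 2\right) - 5\right)^{2} = \left(\left(5 - \frac{5}{2} - 10 + 5\right) - 5\right)^{2} = \left(- \frac{5}{2} - 5\right)^{2} = \left(- \frac{15}{2}\right)^{2} = \frac{225}{4}$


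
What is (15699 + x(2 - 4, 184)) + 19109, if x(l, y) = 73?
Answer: 34881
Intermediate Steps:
(15699 + x(2 - 4, 184)) + 19109 = (15699 + 73) + 19109 = 15772 + 19109 = 34881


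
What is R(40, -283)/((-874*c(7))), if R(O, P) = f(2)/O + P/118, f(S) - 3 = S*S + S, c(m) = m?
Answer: 223/627760 ≈ 0.00035523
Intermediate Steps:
f(S) = 3 + S + S² (f(S) = 3 + (S*S + S) = 3 + (S² + S) = 3 + (S + S²) = 3 + S + S²)
R(O, P) = 9/O + P/118 (R(O, P) = (3 + 2 + 2²)/O + P/118 = (3 + 2 + 4)/O + P*(1/118) = 9/O + P/118)
R(40, -283)/((-874*c(7))) = (9/40 + (1/118)*(-283))/((-874*7)) = (9*(1/40) - 283/118)/(-6118) = (9/40 - 283/118)*(-1/6118) = -5129/2360*(-1/6118) = 223/627760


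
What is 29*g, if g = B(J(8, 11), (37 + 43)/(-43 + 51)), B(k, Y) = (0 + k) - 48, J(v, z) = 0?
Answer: -1392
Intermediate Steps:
B(k, Y) = -48 + k (B(k, Y) = k - 48 = -48 + k)
g = -48 (g = -48 + 0 = -48)
29*g = 29*(-48) = -1392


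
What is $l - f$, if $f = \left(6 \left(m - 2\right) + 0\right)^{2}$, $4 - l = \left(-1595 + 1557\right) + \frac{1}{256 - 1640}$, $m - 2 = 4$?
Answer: $- \frac{739055}{1384} \approx -534.0$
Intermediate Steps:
$m = 6$ ($m = 2 + 4 = 6$)
$l = \frac{58129}{1384}$ ($l = 4 - \left(\left(-1595 + 1557\right) + \frac{1}{256 - 1640}\right) = 4 - \left(-38 + \frac{1}{-1384}\right) = 4 - \left(-38 - \frac{1}{1384}\right) = 4 - - \frac{52593}{1384} = 4 + \frac{52593}{1384} = \frac{58129}{1384} \approx 42.001$)
$f = 576$ ($f = \left(6 \left(6 - 2\right) + 0\right)^{2} = \left(6 \cdot 4 + 0\right)^{2} = \left(24 + 0\right)^{2} = 24^{2} = 576$)
$l - f = \frac{58129}{1384} - 576 = - \frac{739055}{1384}$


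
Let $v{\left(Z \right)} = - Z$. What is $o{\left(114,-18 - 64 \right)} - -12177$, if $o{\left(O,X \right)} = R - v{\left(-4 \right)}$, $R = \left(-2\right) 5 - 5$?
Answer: $12158$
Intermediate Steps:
$R = -15$ ($R = -10 - 5 = -15$)
$o{\left(O,X \right)} = -19$ ($o{\left(O,X \right)} = -15 - \left(-1\right) \left(-4\right) = -15 - 4 = -19$)
$o{\left(114,-18 - 64 \right)} - -12177 = -19 - -12177 = -19 + 12177 = 12158$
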